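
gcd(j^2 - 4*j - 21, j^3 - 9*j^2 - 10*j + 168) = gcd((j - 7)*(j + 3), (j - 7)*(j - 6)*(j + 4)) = j - 7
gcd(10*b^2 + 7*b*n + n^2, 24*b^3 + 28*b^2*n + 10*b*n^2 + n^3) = 2*b + n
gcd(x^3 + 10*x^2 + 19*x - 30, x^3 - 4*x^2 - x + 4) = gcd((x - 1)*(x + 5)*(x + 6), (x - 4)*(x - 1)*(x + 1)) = x - 1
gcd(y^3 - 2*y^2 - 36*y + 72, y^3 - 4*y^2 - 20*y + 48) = y^2 - 8*y + 12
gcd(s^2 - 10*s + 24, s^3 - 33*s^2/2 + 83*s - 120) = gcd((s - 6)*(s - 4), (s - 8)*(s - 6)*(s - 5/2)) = s - 6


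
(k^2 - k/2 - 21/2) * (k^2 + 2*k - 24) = k^4 + 3*k^3/2 - 71*k^2/2 - 9*k + 252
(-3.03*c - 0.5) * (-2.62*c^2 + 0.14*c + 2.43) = 7.9386*c^3 + 0.8858*c^2 - 7.4329*c - 1.215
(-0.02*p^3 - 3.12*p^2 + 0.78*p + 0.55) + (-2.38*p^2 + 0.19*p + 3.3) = -0.02*p^3 - 5.5*p^2 + 0.97*p + 3.85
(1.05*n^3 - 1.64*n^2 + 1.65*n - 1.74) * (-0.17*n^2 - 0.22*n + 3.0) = -0.1785*n^5 + 0.0478*n^4 + 3.2303*n^3 - 4.9872*n^2 + 5.3328*n - 5.22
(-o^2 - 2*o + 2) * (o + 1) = -o^3 - 3*o^2 + 2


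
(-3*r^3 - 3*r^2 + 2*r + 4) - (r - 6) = -3*r^3 - 3*r^2 + r + 10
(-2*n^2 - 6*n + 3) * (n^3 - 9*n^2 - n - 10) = -2*n^5 + 12*n^4 + 59*n^3 - n^2 + 57*n - 30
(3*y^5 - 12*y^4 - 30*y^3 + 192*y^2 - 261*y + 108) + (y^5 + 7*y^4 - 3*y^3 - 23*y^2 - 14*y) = 4*y^5 - 5*y^4 - 33*y^3 + 169*y^2 - 275*y + 108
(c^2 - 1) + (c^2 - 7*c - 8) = 2*c^2 - 7*c - 9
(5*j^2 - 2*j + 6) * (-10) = -50*j^2 + 20*j - 60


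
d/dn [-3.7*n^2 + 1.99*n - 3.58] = 1.99 - 7.4*n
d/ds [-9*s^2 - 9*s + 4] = -18*s - 9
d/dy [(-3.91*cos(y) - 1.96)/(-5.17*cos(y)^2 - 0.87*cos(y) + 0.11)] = (20.2147*cos(y)^2 + 20.2664*cos(y) + 2.1353)*sin(y)/(26.7289*cos(y)^4 + 8.9958*cos(y)^3 - 0.3805*cos(y)^2 - 0.1914*cos(y) + 0.0121)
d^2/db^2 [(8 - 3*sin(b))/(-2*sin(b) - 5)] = 31*(2*sin(b)^2 - 5*sin(b) - 4)/(2*sin(b) + 5)^3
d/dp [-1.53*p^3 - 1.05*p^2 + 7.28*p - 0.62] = -4.59*p^2 - 2.1*p + 7.28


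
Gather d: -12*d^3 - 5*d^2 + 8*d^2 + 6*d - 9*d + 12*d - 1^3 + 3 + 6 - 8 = -12*d^3 + 3*d^2 + 9*d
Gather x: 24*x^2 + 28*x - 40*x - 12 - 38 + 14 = 24*x^2 - 12*x - 36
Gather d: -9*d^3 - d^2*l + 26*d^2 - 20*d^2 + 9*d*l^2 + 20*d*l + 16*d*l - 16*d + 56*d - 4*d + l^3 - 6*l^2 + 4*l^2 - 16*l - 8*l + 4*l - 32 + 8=-9*d^3 + d^2*(6 - l) + d*(9*l^2 + 36*l + 36) + l^3 - 2*l^2 - 20*l - 24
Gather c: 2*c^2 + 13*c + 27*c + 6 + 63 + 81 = 2*c^2 + 40*c + 150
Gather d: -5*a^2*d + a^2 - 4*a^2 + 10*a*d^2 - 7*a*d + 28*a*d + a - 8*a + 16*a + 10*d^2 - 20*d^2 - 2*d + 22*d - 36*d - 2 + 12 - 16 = -3*a^2 + 9*a + d^2*(10*a - 10) + d*(-5*a^2 + 21*a - 16) - 6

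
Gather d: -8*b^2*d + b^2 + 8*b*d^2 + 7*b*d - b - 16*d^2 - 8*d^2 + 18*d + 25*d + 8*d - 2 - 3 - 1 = b^2 - b + d^2*(8*b - 24) + d*(-8*b^2 + 7*b + 51) - 6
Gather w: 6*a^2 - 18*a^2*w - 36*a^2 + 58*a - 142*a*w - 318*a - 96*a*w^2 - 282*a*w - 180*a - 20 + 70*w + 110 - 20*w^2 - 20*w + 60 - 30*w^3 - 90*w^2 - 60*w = -30*a^2 - 440*a - 30*w^3 + w^2*(-96*a - 110) + w*(-18*a^2 - 424*a - 10) + 150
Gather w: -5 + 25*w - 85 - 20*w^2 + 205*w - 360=-20*w^2 + 230*w - 450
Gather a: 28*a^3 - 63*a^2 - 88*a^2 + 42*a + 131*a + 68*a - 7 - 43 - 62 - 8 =28*a^3 - 151*a^2 + 241*a - 120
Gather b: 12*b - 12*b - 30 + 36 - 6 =0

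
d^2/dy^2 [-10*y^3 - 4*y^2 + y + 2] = -60*y - 8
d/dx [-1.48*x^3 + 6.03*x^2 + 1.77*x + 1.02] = -4.44*x^2 + 12.06*x + 1.77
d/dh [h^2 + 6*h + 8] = 2*h + 6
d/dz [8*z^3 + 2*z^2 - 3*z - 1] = 24*z^2 + 4*z - 3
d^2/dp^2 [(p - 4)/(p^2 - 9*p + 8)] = 2*((13 - 3*p)*(p^2 - 9*p + 8) + (p - 4)*(2*p - 9)^2)/(p^2 - 9*p + 8)^3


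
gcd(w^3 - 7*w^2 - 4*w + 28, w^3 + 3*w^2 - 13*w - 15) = 1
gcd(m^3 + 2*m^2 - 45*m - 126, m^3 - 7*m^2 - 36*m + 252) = m^2 - m - 42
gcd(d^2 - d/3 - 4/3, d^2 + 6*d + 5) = d + 1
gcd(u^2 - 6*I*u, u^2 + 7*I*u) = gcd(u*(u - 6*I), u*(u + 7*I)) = u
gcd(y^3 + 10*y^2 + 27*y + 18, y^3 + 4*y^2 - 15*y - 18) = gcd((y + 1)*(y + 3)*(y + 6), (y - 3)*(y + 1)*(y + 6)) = y^2 + 7*y + 6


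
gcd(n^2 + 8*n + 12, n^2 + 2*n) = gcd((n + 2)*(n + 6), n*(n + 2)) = n + 2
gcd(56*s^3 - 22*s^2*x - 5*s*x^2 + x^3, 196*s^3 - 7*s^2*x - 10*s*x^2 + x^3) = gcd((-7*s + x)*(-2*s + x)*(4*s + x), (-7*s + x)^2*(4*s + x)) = -28*s^2 - 3*s*x + x^2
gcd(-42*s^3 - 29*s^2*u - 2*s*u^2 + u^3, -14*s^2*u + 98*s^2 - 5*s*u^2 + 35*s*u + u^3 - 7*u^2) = 14*s^2 + 5*s*u - u^2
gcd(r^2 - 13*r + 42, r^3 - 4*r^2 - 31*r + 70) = r - 7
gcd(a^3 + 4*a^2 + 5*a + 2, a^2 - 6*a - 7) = a + 1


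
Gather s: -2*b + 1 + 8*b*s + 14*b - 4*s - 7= 12*b + s*(8*b - 4) - 6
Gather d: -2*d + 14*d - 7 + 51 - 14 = 12*d + 30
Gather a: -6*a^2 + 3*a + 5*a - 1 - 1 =-6*a^2 + 8*a - 2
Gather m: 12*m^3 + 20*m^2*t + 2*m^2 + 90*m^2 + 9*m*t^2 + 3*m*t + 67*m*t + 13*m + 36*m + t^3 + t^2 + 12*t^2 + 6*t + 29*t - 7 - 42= 12*m^3 + m^2*(20*t + 92) + m*(9*t^2 + 70*t + 49) + t^3 + 13*t^2 + 35*t - 49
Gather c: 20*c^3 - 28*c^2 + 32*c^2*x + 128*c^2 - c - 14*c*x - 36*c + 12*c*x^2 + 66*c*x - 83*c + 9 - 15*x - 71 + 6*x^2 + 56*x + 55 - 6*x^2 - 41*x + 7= 20*c^3 + c^2*(32*x + 100) + c*(12*x^2 + 52*x - 120)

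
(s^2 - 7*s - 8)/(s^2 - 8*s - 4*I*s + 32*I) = (s + 1)/(s - 4*I)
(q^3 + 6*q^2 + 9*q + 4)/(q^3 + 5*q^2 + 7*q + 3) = (q + 4)/(q + 3)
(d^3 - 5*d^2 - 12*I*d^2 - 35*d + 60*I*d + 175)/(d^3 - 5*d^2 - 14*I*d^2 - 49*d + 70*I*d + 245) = (d - 5*I)/(d - 7*I)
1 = 1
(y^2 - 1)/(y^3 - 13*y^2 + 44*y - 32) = (y + 1)/(y^2 - 12*y + 32)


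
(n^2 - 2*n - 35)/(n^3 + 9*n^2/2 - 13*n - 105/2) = 2*(n - 7)/(2*n^2 - n - 21)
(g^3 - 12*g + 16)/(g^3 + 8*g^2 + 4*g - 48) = (g - 2)/(g + 6)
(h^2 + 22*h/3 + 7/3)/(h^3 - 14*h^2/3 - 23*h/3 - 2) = (h + 7)/(h^2 - 5*h - 6)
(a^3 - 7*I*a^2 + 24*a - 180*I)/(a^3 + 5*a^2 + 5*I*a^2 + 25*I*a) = (a^2 - 12*I*a - 36)/(a*(a + 5))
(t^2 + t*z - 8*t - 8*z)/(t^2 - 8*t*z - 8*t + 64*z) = (-t - z)/(-t + 8*z)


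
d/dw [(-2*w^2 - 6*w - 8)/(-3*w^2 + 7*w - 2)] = 4*(-8*w^2 - 10*w + 17)/(9*w^4 - 42*w^3 + 61*w^2 - 28*w + 4)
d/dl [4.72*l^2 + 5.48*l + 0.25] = 9.44*l + 5.48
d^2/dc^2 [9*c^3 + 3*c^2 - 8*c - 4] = 54*c + 6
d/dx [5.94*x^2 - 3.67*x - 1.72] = 11.88*x - 3.67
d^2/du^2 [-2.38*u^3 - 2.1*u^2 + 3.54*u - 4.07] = -14.28*u - 4.2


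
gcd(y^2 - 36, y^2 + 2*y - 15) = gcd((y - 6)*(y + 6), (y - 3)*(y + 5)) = 1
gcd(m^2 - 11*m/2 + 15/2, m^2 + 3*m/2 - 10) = m - 5/2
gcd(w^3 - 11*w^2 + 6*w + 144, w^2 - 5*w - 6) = w - 6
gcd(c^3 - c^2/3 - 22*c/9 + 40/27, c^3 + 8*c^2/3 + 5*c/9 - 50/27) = c^2 + c - 10/9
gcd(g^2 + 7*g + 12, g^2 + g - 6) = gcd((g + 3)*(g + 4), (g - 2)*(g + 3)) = g + 3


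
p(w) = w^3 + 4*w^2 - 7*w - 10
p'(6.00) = 149.00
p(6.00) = 308.00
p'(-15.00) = 548.00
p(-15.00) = -2380.00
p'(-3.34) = -0.25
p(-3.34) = 20.74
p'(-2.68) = -6.89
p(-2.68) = 18.24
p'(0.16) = -5.64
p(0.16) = -11.01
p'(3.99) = 72.68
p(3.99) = 89.27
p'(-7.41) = 98.44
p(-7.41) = -145.37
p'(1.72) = 15.64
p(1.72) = -5.12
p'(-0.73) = -11.24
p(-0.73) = -3.15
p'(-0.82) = -11.54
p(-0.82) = -2.12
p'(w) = 3*w^2 + 8*w - 7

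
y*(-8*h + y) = -8*h*y + y^2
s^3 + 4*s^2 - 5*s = s*(s - 1)*(s + 5)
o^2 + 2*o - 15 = (o - 3)*(o + 5)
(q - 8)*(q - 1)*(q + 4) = q^3 - 5*q^2 - 28*q + 32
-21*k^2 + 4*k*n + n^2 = (-3*k + n)*(7*k + n)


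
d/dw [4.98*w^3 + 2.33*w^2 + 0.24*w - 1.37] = 14.94*w^2 + 4.66*w + 0.24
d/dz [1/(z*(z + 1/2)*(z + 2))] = 4*(-3*z^2 - 5*z - 1)/(z^2*(4*z^4 + 20*z^3 + 33*z^2 + 20*z + 4))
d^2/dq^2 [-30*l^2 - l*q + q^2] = 2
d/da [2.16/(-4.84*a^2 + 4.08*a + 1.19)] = (20.9088*a - 8.8128)/(-4.84*a^2 + 4.08*a + 1.19)^2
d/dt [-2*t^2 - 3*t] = -4*t - 3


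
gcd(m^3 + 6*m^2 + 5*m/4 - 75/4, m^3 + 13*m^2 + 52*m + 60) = m + 5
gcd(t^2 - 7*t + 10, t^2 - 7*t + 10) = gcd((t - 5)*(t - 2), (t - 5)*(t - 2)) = t^2 - 7*t + 10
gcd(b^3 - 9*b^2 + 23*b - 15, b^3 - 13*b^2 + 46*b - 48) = b - 3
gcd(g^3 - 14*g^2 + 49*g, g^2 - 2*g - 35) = g - 7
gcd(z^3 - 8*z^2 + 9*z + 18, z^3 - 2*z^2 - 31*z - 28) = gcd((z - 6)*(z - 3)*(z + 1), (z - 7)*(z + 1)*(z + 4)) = z + 1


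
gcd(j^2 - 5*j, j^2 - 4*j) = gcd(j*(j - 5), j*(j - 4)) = j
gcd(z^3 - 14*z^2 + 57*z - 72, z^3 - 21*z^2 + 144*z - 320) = z - 8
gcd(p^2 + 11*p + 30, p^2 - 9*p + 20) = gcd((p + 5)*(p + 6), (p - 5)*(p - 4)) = 1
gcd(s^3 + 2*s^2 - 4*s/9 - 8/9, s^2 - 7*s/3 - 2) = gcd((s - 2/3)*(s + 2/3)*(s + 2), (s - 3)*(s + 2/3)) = s + 2/3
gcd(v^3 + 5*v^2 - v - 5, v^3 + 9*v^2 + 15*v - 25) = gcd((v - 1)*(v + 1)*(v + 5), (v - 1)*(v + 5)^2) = v^2 + 4*v - 5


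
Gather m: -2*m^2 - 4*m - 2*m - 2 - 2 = -2*m^2 - 6*m - 4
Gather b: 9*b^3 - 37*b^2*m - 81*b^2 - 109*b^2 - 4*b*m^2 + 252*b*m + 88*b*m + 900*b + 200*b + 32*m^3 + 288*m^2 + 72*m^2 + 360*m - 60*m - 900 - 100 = 9*b^3 + b^2*(-37*m - 190) + b*(-4*m^2 + 340*m + 1100) + 32*m^3 + 360*m^2 + 300*m - 1000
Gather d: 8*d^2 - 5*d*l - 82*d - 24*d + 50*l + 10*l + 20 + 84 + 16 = 8*d^2 + d*(-5*l - 106) + 60*l + 120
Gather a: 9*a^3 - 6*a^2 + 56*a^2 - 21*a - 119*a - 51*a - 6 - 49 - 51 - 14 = 9*a^3 + 50*a^2 - 191*a - 120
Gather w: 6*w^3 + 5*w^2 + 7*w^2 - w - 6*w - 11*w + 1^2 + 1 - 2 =6*w^3 + 12*w^2 - 18*w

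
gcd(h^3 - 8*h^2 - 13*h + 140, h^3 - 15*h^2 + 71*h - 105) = h^2 - 12*h + 35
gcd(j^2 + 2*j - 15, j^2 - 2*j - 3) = j - 3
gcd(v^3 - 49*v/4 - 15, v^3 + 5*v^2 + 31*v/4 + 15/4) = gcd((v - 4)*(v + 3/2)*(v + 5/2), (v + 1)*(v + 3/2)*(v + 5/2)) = v^2 + 4*v + 15/4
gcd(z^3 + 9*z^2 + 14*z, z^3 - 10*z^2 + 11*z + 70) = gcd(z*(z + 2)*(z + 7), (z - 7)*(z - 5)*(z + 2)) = z + 2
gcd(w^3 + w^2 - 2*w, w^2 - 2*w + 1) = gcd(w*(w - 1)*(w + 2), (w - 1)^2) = w - 1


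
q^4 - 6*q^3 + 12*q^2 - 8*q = q*(q - 2)^3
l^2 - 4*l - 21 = (l - 7)*(l + 3)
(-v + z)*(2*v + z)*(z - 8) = -2*v^2*z + 16*v^2 + v*z^2 - 8*v*z + z^3 - 8*z^2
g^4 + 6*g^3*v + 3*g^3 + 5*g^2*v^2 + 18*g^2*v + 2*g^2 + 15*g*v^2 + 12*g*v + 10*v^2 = (g + 1)*(g + 2)*(g + v)*(g + 5*v)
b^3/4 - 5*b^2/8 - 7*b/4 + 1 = (b/4 + 1/2)*(b - 4)*(b - 1/2)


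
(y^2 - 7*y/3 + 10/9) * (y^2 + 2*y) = y^4 - y^3/3 - 32*y^2/9 + 20*y/9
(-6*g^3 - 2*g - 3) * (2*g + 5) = -12*g^4 - 30*g^3 - 4*g^2 - 16*g - 15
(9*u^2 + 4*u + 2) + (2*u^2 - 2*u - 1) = 11*u^2 + 2*u + 1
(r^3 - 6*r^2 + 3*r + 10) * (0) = 0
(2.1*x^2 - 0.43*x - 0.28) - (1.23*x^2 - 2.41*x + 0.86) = 0.87*x^2 + 1.98*x - 1.14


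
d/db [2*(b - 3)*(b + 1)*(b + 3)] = 6*b^2 + 4*b - 18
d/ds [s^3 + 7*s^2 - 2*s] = 3*s^2 + 14*s - 2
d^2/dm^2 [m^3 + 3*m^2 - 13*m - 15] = 6*m + 6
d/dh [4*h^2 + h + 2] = 8*h + 1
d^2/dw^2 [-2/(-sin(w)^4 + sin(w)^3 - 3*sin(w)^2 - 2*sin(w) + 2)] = 2*(-16*sin(w)^8 + 23*sin(w)^7 - 25*sin(w)^6 + 5*sin(w)^5 + 2*sin(w)^4 - 40*sin(w)^3 + 38*sin(w)^2 + 20*sin(w) + 20)/(sin(w)^4 - sin(w)^3 + 3*sin(w)^2 + 2*sin(w) - 2)^3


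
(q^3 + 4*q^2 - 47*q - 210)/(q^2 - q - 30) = (q^2 - q - 42)/(q - 6)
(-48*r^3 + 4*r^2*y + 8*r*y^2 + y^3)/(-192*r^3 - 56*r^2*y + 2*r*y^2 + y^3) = (-2*r + y)/(-8*r + y)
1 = 1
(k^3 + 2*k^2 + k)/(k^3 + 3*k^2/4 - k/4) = 4*(k + 1)/(4*k - 1)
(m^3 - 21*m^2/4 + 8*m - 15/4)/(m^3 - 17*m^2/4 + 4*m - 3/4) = (4*m - 5)/(4*m - 1)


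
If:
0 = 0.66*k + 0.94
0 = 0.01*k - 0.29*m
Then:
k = -1.42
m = -0.05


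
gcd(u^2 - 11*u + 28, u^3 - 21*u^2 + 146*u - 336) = u - 7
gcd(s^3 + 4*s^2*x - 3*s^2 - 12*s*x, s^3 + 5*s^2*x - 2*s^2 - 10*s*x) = s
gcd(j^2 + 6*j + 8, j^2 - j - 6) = j + 2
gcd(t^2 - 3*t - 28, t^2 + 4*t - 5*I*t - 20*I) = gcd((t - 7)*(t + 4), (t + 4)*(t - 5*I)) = t + 4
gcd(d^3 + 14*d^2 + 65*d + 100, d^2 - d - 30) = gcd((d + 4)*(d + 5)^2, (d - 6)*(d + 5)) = d + 5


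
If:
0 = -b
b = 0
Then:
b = 0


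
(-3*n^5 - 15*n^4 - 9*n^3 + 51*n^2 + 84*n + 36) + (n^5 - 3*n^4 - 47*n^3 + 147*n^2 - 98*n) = -2*n^5 - 18*n^4 - 56*n^3 + 198*n^2 - 14*n + 36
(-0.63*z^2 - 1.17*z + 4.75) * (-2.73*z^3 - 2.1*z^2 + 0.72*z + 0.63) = 1.7199*z^5 + 4.5171*z^4 - 10.9641*z^3 - 11.2143*z^2 + 2.6829*z + 2.9925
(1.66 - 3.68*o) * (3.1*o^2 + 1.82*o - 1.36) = -11.408*o^3 - 1.5516*o^2 + 8.026*o - 2.2576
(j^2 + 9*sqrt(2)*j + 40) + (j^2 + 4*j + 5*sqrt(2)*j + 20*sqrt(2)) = 2*j^2 + 4*j + 14*sqrt(2)*j + 20*sqrt(2) + 40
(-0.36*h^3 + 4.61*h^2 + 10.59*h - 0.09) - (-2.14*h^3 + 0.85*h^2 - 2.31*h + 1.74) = 1.78*h^3 + 3.76*h^2 + 12.9*h - 1.83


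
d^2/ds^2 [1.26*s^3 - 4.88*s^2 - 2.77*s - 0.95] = 7.56*s - 9.76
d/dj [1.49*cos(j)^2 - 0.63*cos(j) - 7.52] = (0.63 - 2.98*cos(j))*sin(j)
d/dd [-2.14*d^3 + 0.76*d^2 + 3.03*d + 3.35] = -6.42*d^2 + 1.52*d + 3.03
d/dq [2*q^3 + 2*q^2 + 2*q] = 6*q^2 + 4*q + 2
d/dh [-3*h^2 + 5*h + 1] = 5 - 6*h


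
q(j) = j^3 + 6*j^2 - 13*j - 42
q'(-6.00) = 23.00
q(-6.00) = 36.00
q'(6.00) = 167.00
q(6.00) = 312.00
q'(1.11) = 4.02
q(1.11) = -47.67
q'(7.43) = 241.77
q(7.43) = 602.81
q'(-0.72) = -20.08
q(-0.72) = -29.90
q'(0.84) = -0.80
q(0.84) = -48.09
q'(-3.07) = -21.57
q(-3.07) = 25.52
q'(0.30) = -9.13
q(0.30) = -45.33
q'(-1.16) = -22.88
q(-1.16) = -20.41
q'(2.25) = 29.19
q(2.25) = -29.48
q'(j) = 3*j^2 + 12*j - 13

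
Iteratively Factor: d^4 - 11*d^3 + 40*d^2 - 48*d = (d)*(d^3 - 11*d^2 + 40*d - 48) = d*(d - 3)*(d^2 - 8*d + 16) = d*(d - 4)*(d - 3)*(d - 4)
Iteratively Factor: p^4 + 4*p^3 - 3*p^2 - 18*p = (p)*(p^3 + 4*p^2 - 3*p - 18) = p*(p + 3)*(p^2 + p - 6) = p*(p - 2)*(p + 3)*(p + 3)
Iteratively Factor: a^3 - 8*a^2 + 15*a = (a - 3)*(a^2 - 5*a) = a*(a - 3)*(a - 5)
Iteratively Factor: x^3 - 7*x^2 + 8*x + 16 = (x - 4)*(x^2 - 3*x - 4) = (x - 4)*(x + 1)*(x - 4)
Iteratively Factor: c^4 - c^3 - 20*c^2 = (c)*(c^3 - c^2 - 20*c) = c*(c + 4)*(c^2 - 5*c) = c*(c - 5)*(c + 4)*(c)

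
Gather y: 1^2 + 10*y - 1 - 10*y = 0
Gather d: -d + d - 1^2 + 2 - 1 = 0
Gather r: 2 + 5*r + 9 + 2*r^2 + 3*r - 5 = 2*r^2 + 8*r + 6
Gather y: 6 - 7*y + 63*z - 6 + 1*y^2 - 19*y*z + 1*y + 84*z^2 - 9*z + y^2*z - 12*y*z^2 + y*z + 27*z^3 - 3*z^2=y^2*(z + 1) + y*(-12*z^2 - 18*z - 6) + 27*z^3 + 81*z^2 + 54*z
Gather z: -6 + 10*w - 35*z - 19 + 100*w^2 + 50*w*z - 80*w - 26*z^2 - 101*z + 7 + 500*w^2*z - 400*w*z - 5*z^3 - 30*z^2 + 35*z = 100*w^2 - 70*w - 5*z^3 - 56*z^2 + z*(500*w^2 - 350*w - 101) - 18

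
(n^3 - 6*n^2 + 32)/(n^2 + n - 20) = (n^2 - 2*n - 8)/(n + 5)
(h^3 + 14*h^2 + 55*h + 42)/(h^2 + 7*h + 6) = h + 7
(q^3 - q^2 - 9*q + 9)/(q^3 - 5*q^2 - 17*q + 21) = (q - 3)/(q - 7)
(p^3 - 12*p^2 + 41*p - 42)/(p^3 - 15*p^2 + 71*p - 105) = (p - 2)/(p - 5)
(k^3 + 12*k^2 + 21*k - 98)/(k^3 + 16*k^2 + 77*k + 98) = (k - 2)/(k + 2)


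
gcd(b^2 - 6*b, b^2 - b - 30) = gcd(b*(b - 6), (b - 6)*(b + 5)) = b - 6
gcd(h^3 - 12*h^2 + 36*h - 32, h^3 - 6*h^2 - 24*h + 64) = h^2 - 10*h + 16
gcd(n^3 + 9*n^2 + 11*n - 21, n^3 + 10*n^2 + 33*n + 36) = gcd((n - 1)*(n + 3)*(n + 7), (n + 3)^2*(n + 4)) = n + 3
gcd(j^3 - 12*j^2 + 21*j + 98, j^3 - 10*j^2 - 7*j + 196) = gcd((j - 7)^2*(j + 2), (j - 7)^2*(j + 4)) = j^2 - 14*j + 49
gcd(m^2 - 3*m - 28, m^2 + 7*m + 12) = m + 4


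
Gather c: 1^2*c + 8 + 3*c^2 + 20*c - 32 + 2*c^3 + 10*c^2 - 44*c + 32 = 2*c^3 + 13*c^2 - 23*c + 8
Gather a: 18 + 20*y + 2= 20*y + 20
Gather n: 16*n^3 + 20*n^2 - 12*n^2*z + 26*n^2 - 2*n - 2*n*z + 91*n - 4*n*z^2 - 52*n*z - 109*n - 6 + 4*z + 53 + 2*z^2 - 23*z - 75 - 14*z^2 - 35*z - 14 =16*n^3 + n^2*(46 - 12*z) + n*(-4*z^2 - 54*z - 20) - 12*z^2 - 54*z - 42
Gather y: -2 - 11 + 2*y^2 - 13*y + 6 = 2*y^2 - 13*y - 7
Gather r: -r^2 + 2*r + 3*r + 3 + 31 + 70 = -r^2 + 5*r + 104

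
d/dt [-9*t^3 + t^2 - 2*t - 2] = -27*t^2 + 2*t - 2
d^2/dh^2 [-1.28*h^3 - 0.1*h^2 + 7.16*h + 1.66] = -7.68*h - 0.2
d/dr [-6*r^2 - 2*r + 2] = -12*r - 2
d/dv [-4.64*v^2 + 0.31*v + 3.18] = 0.31 - 9.28*v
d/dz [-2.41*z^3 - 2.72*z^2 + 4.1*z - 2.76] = -7.23*z^2 - 5.44*z + 4.1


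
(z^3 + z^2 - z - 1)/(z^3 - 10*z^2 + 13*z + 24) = (z^2 - 1)/(z^2 - 11*z + 24)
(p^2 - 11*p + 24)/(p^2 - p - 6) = (p - 8)/(p + 2)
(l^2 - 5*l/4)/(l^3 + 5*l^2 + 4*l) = (l - 5/4)/(l^2 + 5*l + 4)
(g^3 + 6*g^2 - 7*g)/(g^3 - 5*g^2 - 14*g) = (-g^2 - 6*g + 7)/(-g^2 + 5*g + 14)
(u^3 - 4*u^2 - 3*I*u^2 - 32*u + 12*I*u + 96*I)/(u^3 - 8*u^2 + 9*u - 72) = (u + 4)/(u + 3*I)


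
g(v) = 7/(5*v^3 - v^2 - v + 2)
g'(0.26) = 1.14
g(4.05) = 0.02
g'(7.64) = -0.00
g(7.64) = 0.00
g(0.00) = 3.50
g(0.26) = 3.98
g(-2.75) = -0.07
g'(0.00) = 1.75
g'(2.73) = -0.08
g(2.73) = 0.07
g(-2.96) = -0.05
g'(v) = 7*(-15*v^2 + 2*v + 1)/(5*v^3 - v^2 - v + 2)^2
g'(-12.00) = 0.00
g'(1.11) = -2.53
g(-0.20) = 3.30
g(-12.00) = 0.00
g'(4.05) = -0.02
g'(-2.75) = -0.07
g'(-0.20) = -0.00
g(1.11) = 1.08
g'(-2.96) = -0.05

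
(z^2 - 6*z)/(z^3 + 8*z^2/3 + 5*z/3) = 3*(z - 6)/(3*z^2 + 8*z + 5)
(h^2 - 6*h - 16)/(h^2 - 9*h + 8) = (h + 2)/(h - 1)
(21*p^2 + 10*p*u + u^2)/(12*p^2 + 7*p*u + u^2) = (7*p + u)/(4*p + u)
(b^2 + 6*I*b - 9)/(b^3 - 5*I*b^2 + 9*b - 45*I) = (b + 3*I)/(b^2 - 8*I*b - 15)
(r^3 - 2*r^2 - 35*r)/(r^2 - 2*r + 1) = r*(r^2 - 2*r - 35)/(r^2 - 2*r + 1)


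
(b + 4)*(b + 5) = b^2 + 9*b + 20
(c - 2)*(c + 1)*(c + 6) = c^3 + 5*c^2 - 8*c - 12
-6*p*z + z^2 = z*(-6*p + z)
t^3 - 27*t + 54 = (t - 3)^2*(t + 6)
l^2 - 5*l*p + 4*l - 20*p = (l + 4)*(l - 5*p)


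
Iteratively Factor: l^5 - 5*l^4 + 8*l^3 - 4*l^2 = (l - 2)*(l^4 - 3*l^3 + 2*l^2) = l*(l - 2)*(l^3 - 3*l^2 + 2*l) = l*(l - 2)*(l - 1)*(l^2 - 2*l) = l*(l - 2)^2*(l - 1)*(l)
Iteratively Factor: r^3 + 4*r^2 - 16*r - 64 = (r - 4)*(r^2 + 8*r + 16) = (r - 4)*(r + 4)*(r + 4)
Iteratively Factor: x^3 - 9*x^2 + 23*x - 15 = (x - 5)*(x^2 - 4*x + 3) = (x - 5)*(x - 1)*(x - 3)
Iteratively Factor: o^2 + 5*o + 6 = (o + 3)*(o + 2)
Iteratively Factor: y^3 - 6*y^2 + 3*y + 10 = (y + 1)*(y^2 - 7*y + 10) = (y - 2)*(y + 1)*(y - 5)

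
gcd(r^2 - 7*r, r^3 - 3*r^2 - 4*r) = r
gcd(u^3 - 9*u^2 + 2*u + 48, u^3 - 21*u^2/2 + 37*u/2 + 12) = u^2 - 11*u + 24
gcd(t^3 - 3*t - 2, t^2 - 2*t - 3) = t + 1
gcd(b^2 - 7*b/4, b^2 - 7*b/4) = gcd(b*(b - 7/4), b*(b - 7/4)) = b^2 - 7*b/4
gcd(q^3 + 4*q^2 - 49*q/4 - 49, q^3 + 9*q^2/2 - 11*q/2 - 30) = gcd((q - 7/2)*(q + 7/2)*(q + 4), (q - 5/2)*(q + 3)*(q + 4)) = q + 4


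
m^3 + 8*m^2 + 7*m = m*(m + 1)*(m + 7)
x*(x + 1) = x^2 + x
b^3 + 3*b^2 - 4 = (b - 1)*(b + 2)^2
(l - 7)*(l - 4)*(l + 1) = l^3 - 10*l^2 + 17*l + 28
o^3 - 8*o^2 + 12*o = o*(o - 6)*(o - 2)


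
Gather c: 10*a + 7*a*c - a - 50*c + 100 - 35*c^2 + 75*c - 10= 9*a - 35*c^2 + c*(7*a + 25) + 90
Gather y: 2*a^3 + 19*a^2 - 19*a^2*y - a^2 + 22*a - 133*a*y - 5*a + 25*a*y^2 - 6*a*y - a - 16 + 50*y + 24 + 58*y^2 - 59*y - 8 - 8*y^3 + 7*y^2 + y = 2*a^3 + 18*a^2 + 16*a - 8*y^3 + y^2*(25*a + 65) + y*(-19*a^2 - 139*a - 8)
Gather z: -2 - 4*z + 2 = -4*z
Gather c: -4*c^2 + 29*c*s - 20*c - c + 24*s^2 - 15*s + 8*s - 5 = -4*c^2 + c*(29*s - 21) + 24*s^2 - 7*s - 5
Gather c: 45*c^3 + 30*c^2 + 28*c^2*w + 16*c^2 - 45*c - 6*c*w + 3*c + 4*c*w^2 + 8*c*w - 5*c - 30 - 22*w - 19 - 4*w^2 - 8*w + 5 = 45*c^3 + c^2*(28*w + 46) + c*(4*w^2 + 2*w - 47) - 4*w^2 - 30*w - 44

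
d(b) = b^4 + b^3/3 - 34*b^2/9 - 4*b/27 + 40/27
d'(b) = 4*b^3 + b^2 - 68*b/9 - 4/27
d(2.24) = 11.12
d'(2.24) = 32.90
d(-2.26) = 4.76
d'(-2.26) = -24.14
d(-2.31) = 6.03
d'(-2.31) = -26.66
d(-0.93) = -1.17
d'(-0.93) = 4.53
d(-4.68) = 364.98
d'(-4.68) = -352.90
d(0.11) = 1.42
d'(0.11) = -0.96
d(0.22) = 1.27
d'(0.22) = -1.72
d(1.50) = -1.05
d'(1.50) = 4.27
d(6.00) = 1232.59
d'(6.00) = 854.52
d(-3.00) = 39.93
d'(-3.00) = -76.48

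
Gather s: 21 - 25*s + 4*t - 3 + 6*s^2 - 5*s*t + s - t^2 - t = 6*s^2 + s*(-5*t - 24) - t^2 + 3*t + 18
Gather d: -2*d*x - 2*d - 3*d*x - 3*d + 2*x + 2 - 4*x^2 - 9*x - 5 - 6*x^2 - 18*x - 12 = d*(-5*x - 5) - 10*x^2 - 25*x - 15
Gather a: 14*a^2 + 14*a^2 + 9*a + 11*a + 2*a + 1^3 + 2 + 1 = 28*a^2 + 22*a + 4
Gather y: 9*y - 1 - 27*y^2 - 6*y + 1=-27*y^2 + 3*y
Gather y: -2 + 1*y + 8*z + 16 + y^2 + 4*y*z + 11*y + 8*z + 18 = y^2 + y*(4*z + 12) + 16*z + 32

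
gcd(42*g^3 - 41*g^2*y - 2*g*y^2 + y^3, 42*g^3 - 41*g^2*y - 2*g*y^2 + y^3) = 42*g^3 - 41*g^2*y - 2*g*y^2 + y^3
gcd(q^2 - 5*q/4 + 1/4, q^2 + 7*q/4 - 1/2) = q - 1/4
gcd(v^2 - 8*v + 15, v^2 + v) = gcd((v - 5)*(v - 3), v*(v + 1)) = 1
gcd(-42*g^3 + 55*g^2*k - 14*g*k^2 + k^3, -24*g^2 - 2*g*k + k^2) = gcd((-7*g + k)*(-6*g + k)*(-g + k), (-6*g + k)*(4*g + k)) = 6*g - k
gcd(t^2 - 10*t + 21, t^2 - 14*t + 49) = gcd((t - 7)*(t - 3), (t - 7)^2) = t - 7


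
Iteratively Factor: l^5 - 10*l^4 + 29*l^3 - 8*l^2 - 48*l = (l - 4)*(l^4 - 6*l^3 + 5*l^2 + 12*l) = l*(l - 4)*(l^3 - 6*l^2 + 5*l + 12) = l*(l - 4)*(l - 3)*(l^2 - 3*l - 4) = l*(l - 4)*(l - 3)*(l + 1)*(l - 4)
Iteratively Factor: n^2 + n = (n + 1)*(n)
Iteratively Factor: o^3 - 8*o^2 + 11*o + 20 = (o + 1)*(o^2 - 9*o + 20) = (o - 5)*(o + 1)*(o - 4)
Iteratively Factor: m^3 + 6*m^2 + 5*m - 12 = (m + 3)*(m^2 + 3*m - 4) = (m - 1)*(m + 3)*(m + 4)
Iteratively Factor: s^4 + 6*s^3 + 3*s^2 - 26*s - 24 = (s + 3)*(s^3 + 3*s^2 - 6*s - 8) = (s + 1)*(s + 3)*(s^2 + 2*s - 8) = (s + 1)*(s + 3)*(s + 4)*(s - 2)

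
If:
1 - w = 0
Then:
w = 1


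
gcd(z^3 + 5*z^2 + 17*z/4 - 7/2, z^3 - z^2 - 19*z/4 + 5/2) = z^2 + 3*z/2 - 1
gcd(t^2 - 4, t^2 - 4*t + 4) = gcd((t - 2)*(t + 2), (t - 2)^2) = t - 2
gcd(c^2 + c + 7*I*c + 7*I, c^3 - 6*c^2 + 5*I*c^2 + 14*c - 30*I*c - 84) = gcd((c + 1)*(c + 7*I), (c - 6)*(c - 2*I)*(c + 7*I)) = c + 7*I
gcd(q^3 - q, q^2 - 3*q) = q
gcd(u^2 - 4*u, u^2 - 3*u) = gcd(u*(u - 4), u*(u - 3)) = u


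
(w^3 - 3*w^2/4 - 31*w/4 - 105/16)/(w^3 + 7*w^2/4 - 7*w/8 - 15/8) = (w - 7/2)/(w - 1)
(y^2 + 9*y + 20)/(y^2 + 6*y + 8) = (y + 5)/(y + 2)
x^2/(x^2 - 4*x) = x/(x - 4)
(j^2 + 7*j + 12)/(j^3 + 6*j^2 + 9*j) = (j + 4)/(j*(j + 3))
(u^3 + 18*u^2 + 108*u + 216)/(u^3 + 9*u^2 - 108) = (u + 6)/(u - 3)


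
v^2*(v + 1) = v^3 + v^2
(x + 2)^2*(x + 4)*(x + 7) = x^4 + 15*x^3 + 76*x^2 + 156*x + 112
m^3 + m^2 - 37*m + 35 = (m - 5)*(m - 1)*(m + 7)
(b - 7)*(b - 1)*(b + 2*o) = b^3 + 2*b^2*o - 8*b^2 - 16*b*o + 7*b + 14*o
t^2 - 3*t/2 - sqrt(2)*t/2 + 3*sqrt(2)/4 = (t - 3/2)*(t - sqrt(2)/2)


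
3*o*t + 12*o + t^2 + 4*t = (3*o + t)*(t + 4)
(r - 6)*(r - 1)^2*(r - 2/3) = r^4 - 26*r^3/3 + 55*r^2/3 - 44*r/3 + 4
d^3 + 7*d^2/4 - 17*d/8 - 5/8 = (d - 1)*(d + 1/4)*(d + 5/2)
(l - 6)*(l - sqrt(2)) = l^2 - 6*l - sqrt(2)*l + 6*sqrt(2)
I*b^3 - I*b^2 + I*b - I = (b - 1)*(b + I)*(I*b + 1)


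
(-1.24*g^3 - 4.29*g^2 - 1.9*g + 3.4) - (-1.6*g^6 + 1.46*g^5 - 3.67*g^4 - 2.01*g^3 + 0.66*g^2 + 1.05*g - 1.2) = 1.6*g^6 - 1.46*g^5 + 3.67*g^4 + 0.77*g^3 - 4.95*g^2 - 2.95*g + 4.6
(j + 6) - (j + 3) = 3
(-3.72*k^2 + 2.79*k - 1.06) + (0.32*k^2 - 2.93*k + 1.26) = -3.4*k^2 - 0.14*k + 0.2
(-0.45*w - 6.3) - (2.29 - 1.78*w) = 1.33*w - 8.59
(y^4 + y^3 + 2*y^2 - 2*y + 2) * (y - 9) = y^5 - 8*y^4 - 7*y^3 - 20*y^2 + 20*y - 18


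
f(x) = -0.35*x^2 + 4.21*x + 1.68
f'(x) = 4.21 - 0.7*x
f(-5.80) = -34.51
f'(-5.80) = 8.27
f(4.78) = 13.81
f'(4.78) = 0.86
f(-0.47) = -0.38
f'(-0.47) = 4.54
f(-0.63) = -1.11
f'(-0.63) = 4.65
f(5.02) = 13.99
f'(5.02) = 0.70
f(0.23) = 2.63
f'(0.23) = 4.05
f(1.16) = 6.09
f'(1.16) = 3.40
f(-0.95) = -2.64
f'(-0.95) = 4.88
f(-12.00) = -99.24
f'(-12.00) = 12.61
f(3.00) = 11.16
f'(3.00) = 2.11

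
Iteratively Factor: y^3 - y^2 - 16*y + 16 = (y - 1)*(y^2 - 16) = (y - 1)*(y + 4)*(y - 4)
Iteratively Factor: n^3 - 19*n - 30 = (n + 2)*(n^2 - 2*n - 15) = (n + 2)*(n + 3)*(n - 5)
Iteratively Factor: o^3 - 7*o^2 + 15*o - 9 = (o - 3)*(o^2 - 4*o + 3) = (o - 3)*(o - 1)*(o - 3)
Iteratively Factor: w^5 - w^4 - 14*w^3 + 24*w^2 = (w + 4)*(w^4 - 5*w^3 + 6*w^2) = (w - 3)*(w + 4)*(w^3 - 2*w^2) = w*(w - 3)*(w + 4)*(w^2 - 2*w) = w*(w - 3)*(w - 2)*(w + 4)*(w)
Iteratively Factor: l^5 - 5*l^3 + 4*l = (l + 2)*(l^4 - 2*l^3 - l^2 + 2*l) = (l - 1)*(l + 2)*(l^3 - l^2 - 2*l) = l*(l - 1)*(l + 2)*(l^2 - l - 2) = l*(l - 2)*(l - 1)*(l + 2)*(l + 1)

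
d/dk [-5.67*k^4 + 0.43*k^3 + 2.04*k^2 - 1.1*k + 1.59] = -22.68*k^3 + 1.29*k^2 + 4.08*k - 1.1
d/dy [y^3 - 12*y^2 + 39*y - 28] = 3*y^2 - 24*y + 39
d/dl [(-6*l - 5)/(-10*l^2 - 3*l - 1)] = (60*l^2 + 18*l - (6*l + 5)*(20*l + 3) + 6)/(10*l^2 + 3*l + 1)^2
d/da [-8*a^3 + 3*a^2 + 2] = 6*a*(1 - 4*a)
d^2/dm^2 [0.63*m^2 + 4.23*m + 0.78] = 1.26000000000000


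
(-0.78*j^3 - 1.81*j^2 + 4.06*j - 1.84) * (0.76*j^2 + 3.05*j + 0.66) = -0.5928*j^5 - 3.7546*j^4 - 2.9497*j^3 + 9.79*j^2 - 2.9324*j - 1.2144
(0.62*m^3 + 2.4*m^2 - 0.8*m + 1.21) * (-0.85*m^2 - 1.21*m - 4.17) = -0.527*m^5 - 2.7902*m^4 - 4.8094*m^3 - 10.0685*m^2 + 1.8719*m - 5.0457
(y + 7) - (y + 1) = 6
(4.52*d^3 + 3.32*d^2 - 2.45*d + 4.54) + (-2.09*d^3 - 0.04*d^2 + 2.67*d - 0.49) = 2.43*d^3 + 3.28*d^2 + 0.22*d + 4.05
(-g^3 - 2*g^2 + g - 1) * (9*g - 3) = -9*g^4 - 15*g^3 + 15*g^2 - 12*g + 3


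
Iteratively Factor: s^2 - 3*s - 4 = (s - 4)*(s + 1)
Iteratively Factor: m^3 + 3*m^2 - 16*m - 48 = (m + 3)*(m^2 - 16) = (m + 3)*(m + 4)*(m - 4)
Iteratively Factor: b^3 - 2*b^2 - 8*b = (b + 2)*(b^2 - 4*b) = b*(b + 2)*(b - 4)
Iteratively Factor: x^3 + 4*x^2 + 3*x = (x + 1)*(x^2 + 3*x) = (x + 1)*(x + 3)*(x)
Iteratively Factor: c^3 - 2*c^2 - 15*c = (c + 3)*(c^2 - 5*c) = c*(c + 3)*(c - 5)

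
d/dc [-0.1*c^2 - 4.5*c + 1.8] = -0.2*c - 4.5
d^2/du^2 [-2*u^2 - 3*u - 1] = -4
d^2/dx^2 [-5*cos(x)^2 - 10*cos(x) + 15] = 10*cos(x) + 10*cos(2*x)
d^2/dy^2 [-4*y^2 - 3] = -8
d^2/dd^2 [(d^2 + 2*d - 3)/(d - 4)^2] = 2*(10*d + 23)/(d^4 - 16*d^3 + 96*d^2 - 256*d + 256)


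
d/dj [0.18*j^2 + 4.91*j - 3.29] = 0.36*j + 4.91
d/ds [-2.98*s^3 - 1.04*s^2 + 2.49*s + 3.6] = -8.94*s^2 - 2.08*s + 2.49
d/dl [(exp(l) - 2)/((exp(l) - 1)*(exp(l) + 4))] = (-exp(2*l) + 4*exp(l) + 2)*exp(l)/(exp(4*l) + 6*exp(3*l) + exp(2*l) - 24*exp(l) + 16)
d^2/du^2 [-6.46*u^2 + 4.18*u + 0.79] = -12.9200000000000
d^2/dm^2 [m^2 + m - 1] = 2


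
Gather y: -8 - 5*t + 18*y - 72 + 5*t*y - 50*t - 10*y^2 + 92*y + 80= -55*t - 10*y^2 + y*(5*t + 110)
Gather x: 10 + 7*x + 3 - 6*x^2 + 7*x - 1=-6*x^2 + 14*x + 12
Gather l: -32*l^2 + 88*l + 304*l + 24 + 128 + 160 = -32*l^2 + 392*l + 312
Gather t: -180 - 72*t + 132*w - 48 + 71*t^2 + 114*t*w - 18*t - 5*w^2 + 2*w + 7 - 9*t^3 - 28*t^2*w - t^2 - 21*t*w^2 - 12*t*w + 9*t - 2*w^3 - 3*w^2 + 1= -9*t^3 + t^2*(70 - 28*w) + t*(-21*w^2 + 102*w - 81) - 2*w^3 - 8*w^2 + 134*w - 220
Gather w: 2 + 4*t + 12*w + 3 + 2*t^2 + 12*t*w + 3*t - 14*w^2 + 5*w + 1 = 2*t^2 + 7*t - 14*w^2 + w*(12*t + 17) + 6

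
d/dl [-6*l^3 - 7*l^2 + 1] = 2*l*(-9*l - 7)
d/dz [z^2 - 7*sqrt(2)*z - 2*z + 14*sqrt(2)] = 2*z - 7*sqrt(2) - 2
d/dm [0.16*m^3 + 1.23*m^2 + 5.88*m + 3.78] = 0.48*m^2 + 2.46*m + 5.88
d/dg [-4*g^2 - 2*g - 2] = -8*g - 2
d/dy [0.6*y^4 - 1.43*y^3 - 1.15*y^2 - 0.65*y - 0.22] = 2.4*y^3 - 4.29*y^2 - 2.3*y - 0.65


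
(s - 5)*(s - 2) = s^2 - 7*s + 10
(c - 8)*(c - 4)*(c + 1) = c^3 - 11*c^2 + 20*c + 32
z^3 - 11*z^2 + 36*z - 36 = (z - 6)*(z - 3)*(z - 2)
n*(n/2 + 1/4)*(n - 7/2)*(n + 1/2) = n^4/2 - 5*n^3/4 - 13*n^2/8 - 7*n/16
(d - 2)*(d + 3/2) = d^2 - d/2 - 3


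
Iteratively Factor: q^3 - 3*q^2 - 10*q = (q - 5)*(q^2 + 2*q) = (q - 5)*(q + 2)*(q)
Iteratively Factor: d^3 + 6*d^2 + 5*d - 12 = (d + 4)*(d^2 + 2*d - 3) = (d - 1)*(d + 4)*(d + 3)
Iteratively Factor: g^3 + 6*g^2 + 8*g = (g)*(g^2 + 6*g + 8) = g*(g + 2)*(g + 4)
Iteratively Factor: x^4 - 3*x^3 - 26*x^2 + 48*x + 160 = (x + 4)*(x^3 - 7*x^2 + 2*x + 40) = (x + 2)*(x + 4)*(x^2 - 9*x + 20) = (x - 4)*(x + 2)*(x + 4)*(x - 5)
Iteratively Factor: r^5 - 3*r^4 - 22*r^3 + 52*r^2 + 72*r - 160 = (r + 2)*(r^4 - 5*r^3 - 12*r^2 + 76*r - 80) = (r + 2)*(r + 4)*(r^3 - 9*r^2 + 24*r - 20) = (r - 2)*(r + 2)*(r + 4)*(r^2 - 7*r + 10) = (r - 2)^2*(r + 2)*(r + 4)*(r - 5)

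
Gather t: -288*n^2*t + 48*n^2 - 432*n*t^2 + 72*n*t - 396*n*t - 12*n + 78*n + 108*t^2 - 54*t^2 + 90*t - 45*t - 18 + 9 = 48*n^2 + 66*n + t^2*(54 - 432*n) + t*(-288*n^2 - 324*n + 45) - 9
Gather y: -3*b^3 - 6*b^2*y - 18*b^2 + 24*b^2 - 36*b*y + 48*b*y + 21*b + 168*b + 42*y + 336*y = -3*b^3 + 6*b^2 + 189*b + y*(-6*b^2 + 12*b + 378)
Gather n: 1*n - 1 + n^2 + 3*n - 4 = n^2 + 4*n - 5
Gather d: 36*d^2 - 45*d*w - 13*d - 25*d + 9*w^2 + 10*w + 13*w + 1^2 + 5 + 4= 36*d^2 + d*(-45*w - 38) + 9*w^2 + 23*w + 10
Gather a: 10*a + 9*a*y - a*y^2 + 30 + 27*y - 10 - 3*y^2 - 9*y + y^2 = a*(-y^2 + 9*y + 10) - 2*y^2 + 18*y + 20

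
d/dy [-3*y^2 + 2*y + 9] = 2 - 6*y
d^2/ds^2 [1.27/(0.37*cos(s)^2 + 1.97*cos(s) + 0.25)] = (-0.695452*(1 - cos(s)^2)^2 - 7.405624*cos(s)^3 - 4.806569*cos(s)^2 + 9.65107925*cos(s) + 1.15712875*cos(3*s) + 10.317988)/(0.37*cos(s)^2 + 1.97*cos(s) + 0.25)^3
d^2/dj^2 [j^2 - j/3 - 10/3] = 2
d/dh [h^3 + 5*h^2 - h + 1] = 3*h^2 + 10*h - 1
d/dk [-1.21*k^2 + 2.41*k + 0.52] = 2.41 - 2.42*k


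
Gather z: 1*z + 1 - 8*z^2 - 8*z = -8*z^2 - 7*z + 1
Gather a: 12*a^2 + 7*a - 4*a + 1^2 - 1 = 12*a^2 + 3*a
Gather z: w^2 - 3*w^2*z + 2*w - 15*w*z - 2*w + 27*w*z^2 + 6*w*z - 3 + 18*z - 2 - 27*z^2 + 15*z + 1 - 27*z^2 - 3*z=w^2 + z^2*(27*w - 54) + z*(-3*w^2 - 9*w + 30) - 4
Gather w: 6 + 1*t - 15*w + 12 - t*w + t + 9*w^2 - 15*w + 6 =2*t + 9*w^2 + w*(-t - 30) + 24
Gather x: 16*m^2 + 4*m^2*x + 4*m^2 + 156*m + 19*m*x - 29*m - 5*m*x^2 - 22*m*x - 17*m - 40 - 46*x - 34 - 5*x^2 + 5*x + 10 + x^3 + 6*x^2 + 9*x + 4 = 20*m^2 + 110*m + x^3 + x^2*(1 - 5*m) + x*(4*m^2 - 3*m - 32) - 60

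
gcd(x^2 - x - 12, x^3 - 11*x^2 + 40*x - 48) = x - 4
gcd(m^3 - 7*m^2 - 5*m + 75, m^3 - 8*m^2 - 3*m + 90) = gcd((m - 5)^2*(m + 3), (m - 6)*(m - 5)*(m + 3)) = m^2 - 2*m - 15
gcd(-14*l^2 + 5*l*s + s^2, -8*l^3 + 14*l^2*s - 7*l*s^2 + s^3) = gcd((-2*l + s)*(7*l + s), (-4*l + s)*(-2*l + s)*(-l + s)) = -2*l + s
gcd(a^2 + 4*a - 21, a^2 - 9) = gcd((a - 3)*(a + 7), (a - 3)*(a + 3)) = a - 3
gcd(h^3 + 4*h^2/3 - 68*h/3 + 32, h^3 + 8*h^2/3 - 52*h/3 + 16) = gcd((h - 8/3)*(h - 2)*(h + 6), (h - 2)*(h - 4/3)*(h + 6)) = h^2 + 4*h - 12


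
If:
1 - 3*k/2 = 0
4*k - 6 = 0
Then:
No Solution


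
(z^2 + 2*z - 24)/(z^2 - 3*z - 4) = (z + 6)/(z + 1)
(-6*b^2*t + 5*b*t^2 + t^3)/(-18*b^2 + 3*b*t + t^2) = t*(-b + t)/(-3*b + t)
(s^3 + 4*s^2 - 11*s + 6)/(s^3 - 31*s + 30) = (s - 1)/(s - 5)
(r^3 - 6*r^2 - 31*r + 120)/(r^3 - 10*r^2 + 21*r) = (r^2 - 3*r - 40)/(r*(r - 7))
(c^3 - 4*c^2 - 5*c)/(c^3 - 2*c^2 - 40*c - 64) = c*(-c^2 + 4*c + 5)/(-c^3 + 2*c^2 + 40*c + 64)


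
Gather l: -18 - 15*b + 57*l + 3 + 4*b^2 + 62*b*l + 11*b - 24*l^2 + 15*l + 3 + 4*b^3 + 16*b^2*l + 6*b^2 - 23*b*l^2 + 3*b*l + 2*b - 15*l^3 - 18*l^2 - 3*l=4*b^3 + 10*b^2 - 2*b - 15*l^3 + l^2*(-23*b - 42) + l*(16*b^2 + 65*b + 69) - 12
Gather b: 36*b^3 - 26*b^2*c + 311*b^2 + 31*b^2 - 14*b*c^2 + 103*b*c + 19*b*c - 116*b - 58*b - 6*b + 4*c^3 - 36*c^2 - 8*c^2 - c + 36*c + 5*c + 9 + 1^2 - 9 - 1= 36*b^3 + b^2*(342 - 26*c) + b*(-14*c^2 + 122*c - 180) + 4*c^3 - 44*c^2 + 40*c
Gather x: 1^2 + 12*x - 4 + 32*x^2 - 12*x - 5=32*x^2 - 8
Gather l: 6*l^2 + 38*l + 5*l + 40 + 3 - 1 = 6*l^2 + 43*l + 42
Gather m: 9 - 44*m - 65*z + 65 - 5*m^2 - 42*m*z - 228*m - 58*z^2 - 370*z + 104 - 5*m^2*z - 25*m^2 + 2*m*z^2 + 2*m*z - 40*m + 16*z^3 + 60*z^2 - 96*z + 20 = m^2*(-5*z - 30) + m*(2*z^2 - 40*z - 312) + 16*z^3 + 2*z^2 - 531*z + 198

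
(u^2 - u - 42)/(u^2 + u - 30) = (u - 7)/(u - 5)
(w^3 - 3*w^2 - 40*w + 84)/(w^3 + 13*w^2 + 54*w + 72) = (w^2 - 9*w + 14)/(w^2 + 7*w + 12)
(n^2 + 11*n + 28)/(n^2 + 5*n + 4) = (n + 7)/(n + 1)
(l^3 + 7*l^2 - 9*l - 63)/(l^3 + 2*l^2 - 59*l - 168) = (l - 3)/(l - 8)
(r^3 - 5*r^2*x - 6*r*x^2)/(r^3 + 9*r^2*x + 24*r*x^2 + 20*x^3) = r*(r^2 - 5*r*x - 6*x^2)/(r^3 + 9*r^2*x + 24*r*x^2 + 20*x^3)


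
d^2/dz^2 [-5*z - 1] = 0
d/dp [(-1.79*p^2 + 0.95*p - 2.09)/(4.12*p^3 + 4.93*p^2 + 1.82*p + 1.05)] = (7.3748*p^4 - 7.828*p^3 + 17.8911*p^2 + 16.8484*p + 4.8013)/(16.9744*p^6 + 40.6232*p^5 + 39.3017*p^4 + 26.5972*p^3 + 13.6654*p^2 + 3.822*p + 1.1025)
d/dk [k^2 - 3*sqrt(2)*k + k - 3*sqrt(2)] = 2*k - 3*sqrt(2) + 1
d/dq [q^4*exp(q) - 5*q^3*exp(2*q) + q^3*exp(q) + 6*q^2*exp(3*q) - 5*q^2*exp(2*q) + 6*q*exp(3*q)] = (q^4 - 10*q^3*exp(q) + 5*q^3 + 18*q^2*exp(2*q) - 25*q^2*exp(q) + 3*q^2 + 30*q*exp(2*q) - 10*q*exp(q) + 6*exp(2*q))*exp(q)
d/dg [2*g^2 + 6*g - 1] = 4*g + 6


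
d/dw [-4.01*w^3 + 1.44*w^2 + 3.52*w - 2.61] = -12.03*w^2 + 2.88*w + 3.52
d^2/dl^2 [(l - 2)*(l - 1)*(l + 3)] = 6*l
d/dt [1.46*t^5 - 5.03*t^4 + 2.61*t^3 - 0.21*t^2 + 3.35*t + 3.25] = 7.3*t^4 - 20.12*t^3 + 7.83*t^2 - 0.42*t + 3.35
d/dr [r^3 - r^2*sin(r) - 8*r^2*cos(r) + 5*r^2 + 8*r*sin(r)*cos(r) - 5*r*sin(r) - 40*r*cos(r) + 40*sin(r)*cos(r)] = 8*r^2*sin(r) - r^2*cos(r) + 3*r^2 + 38*r*sin(r) - 21*r*cos(r) + 8*r*cos(2*r) + 10*r - 5*sin(r) + 4*sin(2*r) - 40*cos(r) + 40*cos(2*r)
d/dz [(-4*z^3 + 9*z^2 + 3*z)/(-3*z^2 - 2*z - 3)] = (12*z^4 + 16*z^3 + 27*z^2 - 54*z - 9)/(9*z^4 + 12*z^3 + 22*z^2 + 12*z + 9)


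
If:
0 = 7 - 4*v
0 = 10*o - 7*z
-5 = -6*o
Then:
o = 5/6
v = 7/4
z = 25/21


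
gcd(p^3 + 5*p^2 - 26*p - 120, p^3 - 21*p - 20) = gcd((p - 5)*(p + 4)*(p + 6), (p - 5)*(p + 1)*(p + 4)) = p^2 - p - 20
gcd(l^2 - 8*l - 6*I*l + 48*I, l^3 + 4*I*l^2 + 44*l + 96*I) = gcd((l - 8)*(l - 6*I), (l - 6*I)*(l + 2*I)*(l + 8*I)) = l - 6*I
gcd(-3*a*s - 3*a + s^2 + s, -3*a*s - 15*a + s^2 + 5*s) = -3*a + s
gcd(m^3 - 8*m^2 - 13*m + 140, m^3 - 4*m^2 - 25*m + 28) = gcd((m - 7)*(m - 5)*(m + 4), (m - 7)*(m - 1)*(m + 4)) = m^2 - 3*m - 28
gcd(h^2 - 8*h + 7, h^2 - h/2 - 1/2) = h - 1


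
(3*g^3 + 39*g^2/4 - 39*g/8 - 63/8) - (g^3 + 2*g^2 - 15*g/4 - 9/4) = 2*g^3 + 31*g^2/4 - 9*g/8 - 45/8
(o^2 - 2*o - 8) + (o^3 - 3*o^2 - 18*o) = o^3 - 2*o^2 - 20*o - 8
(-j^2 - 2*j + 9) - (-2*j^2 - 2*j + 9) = j^2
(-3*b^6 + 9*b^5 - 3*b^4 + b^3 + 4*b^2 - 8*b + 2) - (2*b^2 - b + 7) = -3*b^6 + 9*b^5 - 3*b^4 + b^3 + 2*b^2 - 7*b - 5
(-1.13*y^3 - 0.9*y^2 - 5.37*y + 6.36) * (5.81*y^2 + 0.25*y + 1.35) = -6.5653*y^5 - 5.5115*y^4 - 32.9502*y^3 + 34.3941*y^2 - 5.6595*y + 8.586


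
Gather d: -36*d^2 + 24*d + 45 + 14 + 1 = -36*d^2 + 24*d + 60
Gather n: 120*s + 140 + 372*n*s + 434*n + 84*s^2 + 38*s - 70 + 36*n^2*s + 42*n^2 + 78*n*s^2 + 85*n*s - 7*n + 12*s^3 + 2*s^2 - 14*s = n^2*(36*s + 42) + n*(78*s^2 + 457*s + 427) + 12*s^3 + 86*s^2 + 144*s + 70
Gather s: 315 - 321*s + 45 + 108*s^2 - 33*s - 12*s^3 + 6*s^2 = -12*s^3 + 114*s^2 - 354*s + 360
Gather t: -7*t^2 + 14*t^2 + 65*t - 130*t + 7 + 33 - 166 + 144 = 7*t^2 - 65*t + 18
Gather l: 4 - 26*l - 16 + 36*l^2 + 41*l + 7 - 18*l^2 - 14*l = 18*l^2 + l - 5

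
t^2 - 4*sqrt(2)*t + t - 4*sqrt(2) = (t + 1)*(t - 4*sqrt(2))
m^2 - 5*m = m*(m - 5)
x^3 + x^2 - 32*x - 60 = (x - 6)*(x + 2)*(x + 5)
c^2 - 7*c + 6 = (c - 6)*(c - 1)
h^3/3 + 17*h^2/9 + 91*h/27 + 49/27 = (h/3 + 1/3)*(h + 7/3)^2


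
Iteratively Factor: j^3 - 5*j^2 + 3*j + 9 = (j - 3)*(j^2 - 2*j - 3) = (j - 3)^2*(j + 1)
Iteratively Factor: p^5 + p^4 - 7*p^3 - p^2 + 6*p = (p + 3)*(p^4 - 2*p^3 - p^2 + 2*p) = (p - 1)*(p + 3)*(p^3 - p^2 - 2*p) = (p - 2)*(p - 1)*(p + 3)*(p^2 + p) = p*(p - 2)*(p - 1)*(p + 3)*(p + 1)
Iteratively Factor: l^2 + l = (l)*(l + 1)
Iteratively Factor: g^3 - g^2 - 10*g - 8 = (g - 4)*(g^2 + 3*g + 2) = (g - 4)*(g + 2)*(g + 1)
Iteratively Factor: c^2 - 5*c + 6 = (c - 3)*(c - 2)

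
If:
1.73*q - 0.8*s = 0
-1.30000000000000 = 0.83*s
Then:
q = -0.72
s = -1.57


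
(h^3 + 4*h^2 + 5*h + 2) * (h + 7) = h^4 + 11*h^3 + 33*h^2 + 37*h + 14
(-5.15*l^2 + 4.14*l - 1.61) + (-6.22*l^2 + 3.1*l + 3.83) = -11.37*l^2 + 7.24*l + 2.22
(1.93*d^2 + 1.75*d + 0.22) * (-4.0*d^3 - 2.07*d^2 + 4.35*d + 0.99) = -7.72*d^5 - 10.9951*d^4 + 3.893*d^3 + 9.0678*d^2 + 2.6895*d + 0.2178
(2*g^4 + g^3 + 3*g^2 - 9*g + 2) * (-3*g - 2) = -6*g^5 - 7*g^4 - 11*g^3 + 21*g^2 + 12*g - 4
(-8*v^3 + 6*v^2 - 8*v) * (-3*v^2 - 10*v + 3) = 24*v^5 + 62*v^4 - 60*v^3 + 98*v^2 - 24*v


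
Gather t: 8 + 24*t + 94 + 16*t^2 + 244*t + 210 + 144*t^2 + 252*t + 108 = 160*t^2 + 520*t + 420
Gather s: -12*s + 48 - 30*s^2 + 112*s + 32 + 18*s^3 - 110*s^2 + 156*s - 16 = 18*s^3 - 140*s^2 + 256*s + 64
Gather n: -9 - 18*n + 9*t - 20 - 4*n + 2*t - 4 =-22*n + 11*t - 33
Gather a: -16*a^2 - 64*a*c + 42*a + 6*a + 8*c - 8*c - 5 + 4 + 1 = -16*a^2 + a*(48 - 64*c)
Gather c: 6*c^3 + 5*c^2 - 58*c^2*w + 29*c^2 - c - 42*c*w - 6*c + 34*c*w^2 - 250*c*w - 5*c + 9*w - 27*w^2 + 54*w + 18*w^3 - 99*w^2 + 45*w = 6*c^3 + c^2*(34 - 58*w) + c*(34*w^2 - 292*w - 12) + 18*w^3 - 126*w^2 + 108*w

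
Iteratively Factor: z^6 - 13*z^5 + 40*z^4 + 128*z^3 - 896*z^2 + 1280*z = (z + 4)*(z^5 - 17*z^4 + 108*z^3 - 304*z^2 + 320*z) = (z - 4)*(z + 4)*(z^4 - 13*z^3 + 56*z^2 - 80*z) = (z - 4)^2*(z + 4)*(z^3 - 9*z^2 + 20*z) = (z - 5)*(z - 4)^2*(z + 4)*(z^2 - 4*z) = z*(z - 5)*(z - 4)^2*(z + 4)*(z - 4)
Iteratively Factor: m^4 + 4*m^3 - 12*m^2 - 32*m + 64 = (m + 4)*(m^3 - 12*m + 16) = (m + 4)^2*(m^2 - 4*m + 4) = (m - 2)*(m + 4)^2*(m - 2)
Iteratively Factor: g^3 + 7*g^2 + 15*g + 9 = (g + 3)*(g^2 + 4*g + 3) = (g + 1)*(g + 3)*(g + 3)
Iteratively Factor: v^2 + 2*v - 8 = (v - 2)*(v + 4)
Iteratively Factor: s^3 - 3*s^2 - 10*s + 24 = (s + 3)*(s^2 - 6*s + 8) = (s - 4)*(s + 3)*(s - 2)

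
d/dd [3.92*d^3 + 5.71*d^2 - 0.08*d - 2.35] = 11.76*d^2 + 11.42*d - 0.08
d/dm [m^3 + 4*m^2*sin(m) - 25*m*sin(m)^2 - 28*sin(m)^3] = 4*m^2*cos(m) + 3*m^2 + 8*m*sin(m) - 25*m*sin(2*m) - 84*sin(m)^2*cos(m) - 25*sin(m)^2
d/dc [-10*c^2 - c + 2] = -20*c - 1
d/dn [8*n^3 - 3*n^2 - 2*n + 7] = 24*n^2 - 6*n - 2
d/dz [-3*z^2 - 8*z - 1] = -6*z - 8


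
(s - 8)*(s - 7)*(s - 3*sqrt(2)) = s^3 - 15*s^2 - 3*sqrt(2)*s^2 + 56*s + 45*sqrt(2)*s - 168*sqrt(2)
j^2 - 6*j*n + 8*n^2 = (j - 4*n)*(j - 2*n)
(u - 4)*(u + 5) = u^2 + u - 20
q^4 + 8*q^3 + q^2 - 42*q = q*(q - 2)*(q + 3)*(q + 7)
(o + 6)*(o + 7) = o^2 + 13*o + 42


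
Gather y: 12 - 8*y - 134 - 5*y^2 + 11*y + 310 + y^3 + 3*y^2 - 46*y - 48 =y^3 - 2*y^2 - 43*y + 140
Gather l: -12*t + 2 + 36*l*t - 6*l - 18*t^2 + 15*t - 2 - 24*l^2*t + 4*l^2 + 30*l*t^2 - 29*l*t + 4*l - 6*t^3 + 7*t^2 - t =l^2*(4 - 24*t) + l*(30*t^2 + 7*t - 2) - 6*t^3 - 11*t^2 + 2*t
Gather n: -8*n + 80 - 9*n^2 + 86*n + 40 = -9*n^2 + 78*n + 120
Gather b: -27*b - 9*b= -36*b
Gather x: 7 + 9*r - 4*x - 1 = 9*r - 4*x + 6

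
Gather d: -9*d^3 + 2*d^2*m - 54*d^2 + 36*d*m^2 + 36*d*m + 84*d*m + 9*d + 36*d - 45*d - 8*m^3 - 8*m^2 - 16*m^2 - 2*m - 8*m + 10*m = -9*d^3 + d^2*(2*m - 54) + d*(36*m^2 + 120*m) - 8*m^3 - 24*m^2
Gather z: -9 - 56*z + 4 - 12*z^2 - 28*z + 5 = -12*z^2 - 84*z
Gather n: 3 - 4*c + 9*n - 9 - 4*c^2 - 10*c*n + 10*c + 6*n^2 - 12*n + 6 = -4*c^2 + 6*c + 6*n^2 + n*(-10*c - 3)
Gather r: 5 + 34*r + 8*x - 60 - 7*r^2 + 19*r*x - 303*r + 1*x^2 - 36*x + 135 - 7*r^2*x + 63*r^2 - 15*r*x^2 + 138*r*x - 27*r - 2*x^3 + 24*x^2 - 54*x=r^2*(56 - 7*x) + r*(-15*x^2 + 157*x - 296) - 2*x^3 + 25*x^2 - 82*x + 80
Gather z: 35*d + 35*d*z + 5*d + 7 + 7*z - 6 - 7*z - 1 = 35*d*z + 40*d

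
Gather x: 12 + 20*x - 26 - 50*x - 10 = -30*x - 24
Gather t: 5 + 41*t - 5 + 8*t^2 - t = 8*t^2 + 40*t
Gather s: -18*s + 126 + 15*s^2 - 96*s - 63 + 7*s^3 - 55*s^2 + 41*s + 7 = 7*s^3 - 40*s^2 - 73*s + 70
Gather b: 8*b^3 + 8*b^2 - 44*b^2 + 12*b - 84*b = 8*b^3 - 36*b^2 - 72*b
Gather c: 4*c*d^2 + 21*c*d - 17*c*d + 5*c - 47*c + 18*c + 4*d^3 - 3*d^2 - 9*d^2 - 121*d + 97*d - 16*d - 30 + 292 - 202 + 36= c*(4*d^2 + 4*d - 24) + 4*d^3 - 12*d^2 - 40*d + 96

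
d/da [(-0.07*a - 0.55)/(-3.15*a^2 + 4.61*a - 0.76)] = (-0.2205*a^2 - 3.465*a + 2.5887)/(9.9225*a^4 - 29.043*a^3 + 26.0401*a^2 - 7.0072*a + 0.5776)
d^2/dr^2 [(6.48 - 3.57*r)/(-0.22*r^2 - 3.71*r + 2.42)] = ((0.44*r + 3.71)*(0.88*r + 7.42)*(3.57*r - 6.48) - (4.7124*r + 23.6382)*(0.22*r^2 + 3.71*r - 2.42))/(0.22*r^2 + 3.71*r - 2.42)^3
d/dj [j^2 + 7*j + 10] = 2*j + 7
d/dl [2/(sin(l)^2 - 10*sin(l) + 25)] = -4*cos(l)/(sin(l) - 5)^3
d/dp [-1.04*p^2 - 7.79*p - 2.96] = -2.08*p - 7.79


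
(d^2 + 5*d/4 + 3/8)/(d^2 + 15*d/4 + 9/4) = (d + 1/2)/(d + 3)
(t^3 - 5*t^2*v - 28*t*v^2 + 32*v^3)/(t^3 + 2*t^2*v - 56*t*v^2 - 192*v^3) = (t - v)/(t + 6*v)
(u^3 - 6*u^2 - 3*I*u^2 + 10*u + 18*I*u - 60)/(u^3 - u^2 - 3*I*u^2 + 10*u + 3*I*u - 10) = (u - 6)/(u - 1)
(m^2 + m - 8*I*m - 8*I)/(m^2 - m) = (m^2 + m - 8*I*m - 8*I)/(m*(m - 1))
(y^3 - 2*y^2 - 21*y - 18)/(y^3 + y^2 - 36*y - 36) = (y + 3)/(y + 6)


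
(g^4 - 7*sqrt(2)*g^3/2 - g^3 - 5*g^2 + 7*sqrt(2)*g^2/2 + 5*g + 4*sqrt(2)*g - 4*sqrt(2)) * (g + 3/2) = g^5 - 7*sqrt(2)*g^4/2 + g^4/2 - 13*g^3/2 - 7*sqrt(2)*g^3/4 - 5*g^2/2 + 37*sqrt(2)*g^2/4 + 2*sqrt(2)*g + 15*g/2 - 6*sqrt(2)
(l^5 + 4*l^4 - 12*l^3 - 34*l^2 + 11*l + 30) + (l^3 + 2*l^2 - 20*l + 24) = l^5 + 4*l^4 - 11*l^3 - 32*l^2 - 9*l + 54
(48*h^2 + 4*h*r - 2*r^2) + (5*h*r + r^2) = 48*h^2 + 9*h*r - r^2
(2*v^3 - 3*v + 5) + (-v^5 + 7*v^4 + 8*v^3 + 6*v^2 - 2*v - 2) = -v^5 + 7*v^4 + 10*v^3 + 6*v^2 - 5*v + 3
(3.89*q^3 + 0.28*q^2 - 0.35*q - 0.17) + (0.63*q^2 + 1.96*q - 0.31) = 3.89*q^3 + 0.91*q^2 + 1.61*q - 0.48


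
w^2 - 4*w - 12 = (w - 6)*(w + 2)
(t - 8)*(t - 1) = t^2 - 9*t + 8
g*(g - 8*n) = g^2 - 8*g*n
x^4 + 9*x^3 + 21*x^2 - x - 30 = (x - 1)*(x + 2)*(x + 3)*(x + 5)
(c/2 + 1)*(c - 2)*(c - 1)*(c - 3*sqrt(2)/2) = c^4/2 - 3*sqrt(2)*c^3/4 - c^3/2 - 2*c^2 + 3*sqrt(2)*c^2/4 + 2*c + 3*sqrt(2)*c - 3*sqrt(2)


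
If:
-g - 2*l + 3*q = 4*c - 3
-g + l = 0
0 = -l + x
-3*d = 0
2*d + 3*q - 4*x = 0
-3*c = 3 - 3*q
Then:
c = 15/13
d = 0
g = 21/13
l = 21/13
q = 28/13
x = 21/13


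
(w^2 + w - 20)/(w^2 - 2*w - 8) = (w + 5)/(w + 2)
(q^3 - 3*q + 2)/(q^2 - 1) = (q^2 + q - 2)/(q + 1)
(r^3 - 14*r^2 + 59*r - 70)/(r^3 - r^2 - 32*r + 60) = (r - 7)/(r + 6)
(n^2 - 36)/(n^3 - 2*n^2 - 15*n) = (36 - n^2)/(n*(-n^2 + 2*n + 15))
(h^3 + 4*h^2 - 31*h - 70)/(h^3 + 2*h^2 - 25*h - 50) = (h + 7)/(h + 5)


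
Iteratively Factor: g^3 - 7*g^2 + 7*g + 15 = (g - 3)*(g^2 - 4*g - 5) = (g - 5)*(g - 3)*(g + 1)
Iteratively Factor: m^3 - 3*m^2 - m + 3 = (m - 3)*(m^2 - 1) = (m - 3)*(m + 1)*(m - 1)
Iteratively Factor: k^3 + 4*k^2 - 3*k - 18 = (k + 3)*(k^2 + k - 6) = (k - 2)*(k + 3)*(k + 3)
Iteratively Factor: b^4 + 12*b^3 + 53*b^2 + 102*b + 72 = (b + 3)*(b^3 + 9*b^2 + 26*b + 24) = (b + 3)^2*(b^2 + 6*b + 8) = (b + 3)^2*(b + 4)*(b + 2)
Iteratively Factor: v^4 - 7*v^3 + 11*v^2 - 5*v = (v - 1)*(v^3 - 6*v^2 + 5*v) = (v - 1)^2*(v^2 - 5*v) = v*(v - 1)^2*(v - 5)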